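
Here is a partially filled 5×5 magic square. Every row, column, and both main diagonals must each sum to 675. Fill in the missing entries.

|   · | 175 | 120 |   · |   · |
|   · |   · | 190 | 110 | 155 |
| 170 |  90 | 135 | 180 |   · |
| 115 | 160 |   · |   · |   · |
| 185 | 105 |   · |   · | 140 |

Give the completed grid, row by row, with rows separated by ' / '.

130 175 120 165 85 / 75 145 190 110 155 / 170 90 135 180 100 / 115 160 80 125 195 / 185 105 150 95 140

Row 3 must total 675; the given cells sum to 575, so (3,5) = 100.
The remaining cell in column 2 is (2,2) = 675 − 530 = 145.
The remaining cell in anti-diagonal is (1,5) = 675 − 590 = 85.
The remaining cell in row 2 is (2,1) = 675 − 600 = 75.
Column 1: 75 + 170 + 115 + 185 + ? = 675, so (1,1) = 130.
Column 5: 85 + 155 + 100 + 140 + ? = 675, so (4,5) = 195.
From main diagonal, 675 − (130 + 145 + 135 + 140) gives (4,4) = 125.
Using row 1: 130 + 175 + 120 + 85 + ? → (1,4) = 675 − 510 = 165.
Using row 4: 115 + 160 + 125 + 195 + ? → (4,3) = 675 − 595 = 80.
Column 3 must total 675; the given cells sum to 525, so (5,3) = 150.
Column 4 must total 675; the given cells sum to 580, so (5,4) = 95.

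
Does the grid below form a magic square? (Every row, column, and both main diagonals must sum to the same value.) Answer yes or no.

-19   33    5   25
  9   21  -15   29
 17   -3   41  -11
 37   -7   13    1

Yes

Row 1: -19 + 33 + 5 + 25 = 44.
Row 2: 9 + 21 + (-15) + 29 = 44.
Row 3: 17 + (-3) + 41 + (-11) = 44.
Row 4: 37 + (-7) + 13 + 1 = 44.
Column 1: -19 + 9 + 17 + 37 = 44.
Column 2: 33 + 21 + (-3) + (-7) = 44.
Column 3: 5 + (-15) + 41 + 13 = 44.
Column 4: 25 + 29 + (-11) + 1 = 44.
Main diagonal: -19 + 21 + 41 + 1 = 44.
Anti-diagonal: 25 + (-15) + (-3) + 37 = 44.
All lines sum to 44.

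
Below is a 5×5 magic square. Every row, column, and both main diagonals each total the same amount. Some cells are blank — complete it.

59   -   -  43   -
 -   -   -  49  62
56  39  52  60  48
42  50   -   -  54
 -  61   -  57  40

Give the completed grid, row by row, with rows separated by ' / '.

Row 3 is already complete: 56 + 39 + 52 + 60 + 48 = 255, so that is the magic constant.
Column 4 must total 255; the given cells sum to 209, so (4,4) = 46.
Column 5 needs 255; the known cells sum to 204, so (1,5) = 51.
Main diagonal: 59 + 52 + 46 + 40 + ? = 255, so (2,2) = 58.
Anti-diagonal must total 255; the given cells sum to 202, so (5,1) = 53.
From row 4, 255 − (42 + 50 + 46 + 54) gives (4,3) = 63.
Using row 5: 53 + 61 + 57 + 40 + ? → (5,3) = 255 − 211 = 44.
Column 1 must total 255; the given cells sum to 210, so (2,1) = 45.
From column 2, 255 − (58 + 39 + 50 + 61) gives (1,2) = 47.
Using row 1: 59 + 47 + 43 + 51 + ? → (1,3) = 255 − 200 = 55.
The remaining cell in row 2 is (2,3) = 255 − 214 = 41.

59 47 55 43 51 / 45 58 41 49 62 / 56 39 52 60 48 / 42 50 63 46 54 / 53 61 44 57 40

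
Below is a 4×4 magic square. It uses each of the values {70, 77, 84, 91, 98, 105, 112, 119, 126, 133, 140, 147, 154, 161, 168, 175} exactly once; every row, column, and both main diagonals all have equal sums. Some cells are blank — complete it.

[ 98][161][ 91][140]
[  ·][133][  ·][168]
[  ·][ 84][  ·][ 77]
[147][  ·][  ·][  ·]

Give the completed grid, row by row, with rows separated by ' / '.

98 161 91 140 / 70 133 119 168 / 175 84 154 77 / 147 112 126 105

The 16 entries sum to 1960, so each line sums to 1960/4 = 490.
Column 2 needs 490; the known cells sum to 378, so (4,2) = 112.
Using column 4: 140 + 168 + 77 + ? → (4,4) = 490 − 385 = 105.
Using main diagonal: 98 + 133 + 105 + ? → (3,3) = 490 − 336 = 154.
Anti-diagonal must total 490; the given cells sum to 371, so (2,3) = 119.
From row 2, 490 − (133 + 119 + 168) gives (2,1) = 70.
Row 3 needs 490; the known cells sum to 315, so (3,1) = 175.
Row 4 must total 490; the given cells sum to 364, so (4,3) = 126.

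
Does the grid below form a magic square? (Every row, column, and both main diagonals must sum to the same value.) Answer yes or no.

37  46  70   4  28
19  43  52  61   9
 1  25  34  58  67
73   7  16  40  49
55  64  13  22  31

No — row 1 sums to 185 but column 5 sums to 184.

Row 1: 37 + 46 + 70 + 4 + 28 = 185.
Row 2: 19 + 43 + 52 + 61 + 9 = 184.
Row 3: 1 + 25 + 34 + 58 + 67 = 185.
Row 4: 73 + 7 + 16 + 40 + 49 = 185.
Row 5: 55 + 64 + 13 + 22 + 31 = 185.
Column 1: 37 + 19 + 1 + 73 + 55 = 185.
Column 2: 46 + 43 + 25 + 7 + 64 = 185.
Column 3: 70 + 52 + 34 + 16 + 13 = 185.
Column 4: 4 + 61 + 58 + 40 + 22 = 185.
Column 5: 28 + 9 + 67 + 49 + 31 = 184.
Main diagonal: 37 + 43 + 34 + 40 + 31 = 185.
Anti-diagonal: 28 + 61 + 34 + 7 + 55 = 185.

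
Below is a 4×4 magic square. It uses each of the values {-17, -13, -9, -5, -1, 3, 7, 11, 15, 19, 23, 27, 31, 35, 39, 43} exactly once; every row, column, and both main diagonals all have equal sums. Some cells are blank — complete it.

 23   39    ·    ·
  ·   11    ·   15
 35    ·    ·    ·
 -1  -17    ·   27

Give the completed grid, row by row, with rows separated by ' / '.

23 39 -13 3 / -5 11 31 15 / 35 19 -9 7 / -1 -17 43 27

The 16 entries sum to 208, so each line sums to 208/4 = 52.
Using row 4: -1 + (-17) + 27 + ? → (4,3) = 52 − 9 = 43.
From column 1, 52 − (23 + 35 + (-1)) gives (2,1) = -5.
Column 2: 39 + 11 + (-17) + ? = 52, so (3,2) = 19.
From main diagonal, 52 − (23 + 11 + 27) gives (3,3) = -9.
Using row 2: -5 + 11 + 15 + ? → (2,3) = 52 − 21 = 31.
Row 3: 35 + 19 + (-9) + ? = 52, so (3,4) = 7.
From column 3, 52 − (31 + (-9) + 43) gives (1,3) = -13.
From column 4, 52 − (15 + 7 + 27) gives (1,4) = 3.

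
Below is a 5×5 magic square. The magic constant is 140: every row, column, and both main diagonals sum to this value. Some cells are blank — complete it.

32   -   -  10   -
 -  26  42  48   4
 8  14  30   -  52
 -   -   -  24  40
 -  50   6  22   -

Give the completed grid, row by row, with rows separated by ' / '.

32 38 44 10 16 / 20 26 42 48 4 / 8 14 30 36 52 / 46 12 18 24 40 / 34 50 6 22 28

Row 2 must total 140; the given cells sum to 120, so (2,1) = 20.
The remaining cell in row 3 is (3,4) = 140 − 104 = 36.
Main diagonal needs 140; the known cells sum to 112, so (5,5) = 28.
From row 5, 140 − (50 + 6 + 22 + 28) gives (5,1) = 34.
Using column 1: 32 + 20 + 8 + 34 + ? → (4,1) = 140 − 94 = 46.
Column 5: 4 + 52 + 40 + 28 + ? = 140, so (1,5) = 16.
Anti-diagonal must total 140; the given cells sum to 128, so (4,2) = 12.
Row 4 must total 140; the given cells sum to 122, so (4,3) = 18.
Column 2 needs 140; the known cells sum to 102, so (1,2) = 38.
Using column 3: 42 + 30 + 18 + 6 + ? → (1,3) = 140 − 96 = 44.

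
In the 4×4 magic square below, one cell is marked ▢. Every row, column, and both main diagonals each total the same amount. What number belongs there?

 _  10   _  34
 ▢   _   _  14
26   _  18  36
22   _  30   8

16

Column 4 is complete and sums to 92; that is the magic constant.
Row 3 needs 92; the known cells sum to 80, so (3,2) = 12.
Using row 4: 22 + 30 + 8 + ? → (4,2) = 92 − 60 = 32.
Column 2 must total 92; the given cells sum to 54, so (2,2) = 38.
Using main diagonal: 38 + 18 + 8 + ? → (1,1) = 92 − 64 = 28.
Anti-diagonal must total 92; the given cells sum to 68, so (2,3) = 24.
The remaining cell in row 1 is (1,3) = 92 − 72 = 20.
From row 2, 92 − (38 + 24 + 14) gives (2,1) = 16.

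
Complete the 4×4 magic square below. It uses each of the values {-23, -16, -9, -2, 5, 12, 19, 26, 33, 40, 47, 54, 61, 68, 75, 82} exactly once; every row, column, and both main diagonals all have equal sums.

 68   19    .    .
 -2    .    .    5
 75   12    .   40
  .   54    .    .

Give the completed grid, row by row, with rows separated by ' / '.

68 19 -16 47 / -2 33 82 5 / 75 12 -9 40 / -23 54 61 26

The 16 entries sum to 472, so each line sums to 472/4 = 118.
Row 3 must total 118; the given cells sum to 127, so (3,3) = -9.
Column 1: 68 + (-2) + 75 + ? = 118, so (4,1) = -23.
The remaining cell in column 2 is (2,2) = 118 − 85 = 33.
Main diagonal: 68 + 33 + (-9) + ? = 118, so (4,4) = 26.
Row 2 must total 118; the given cells sum to 36, so (2,3) = 82.
Row 4 needs 118; the known cells sum to 57, so (4,3) = 61.
Column 3 must total 118; the given cells sum to 134, so (1,3) = -16.
Column 4: 5 + 40 + 26 + ? = 118, so (1,4) = 47.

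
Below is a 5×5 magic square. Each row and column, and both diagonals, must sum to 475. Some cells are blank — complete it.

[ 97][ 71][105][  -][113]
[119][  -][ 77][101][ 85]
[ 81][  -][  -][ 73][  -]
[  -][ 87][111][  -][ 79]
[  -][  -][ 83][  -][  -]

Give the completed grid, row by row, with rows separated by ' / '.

97 71 105 89 113 / 119 93 77 101 85 / 81 115 99 73 107 / 103 87 111 95 79 / 75 109 83 117 91

Row 1 needs 475; the known cells sum to 386, so (1,4) = 89.
Using row 2: 119 + 77 + 101 + 85 + ? → (2,2) = 475 − 382 = 93.
Column 3 needs 475; the known cells sum to 376, so (3,3) = 99.
Anti-diagonal needs 475; the known cells sum to 400, so (5,1) = 75.
The remaining cell in column 1 is (4,1) = 475 − 372 = 103.
Row 4 must total 475; the given cells sum to 380, so (4,4) = 95.
From column 4, 475 − (89 + 101 + 73 + 95) gives (5,4) = 117.
From main diagonal, 475 − (97 + 93 + 99 + 95) gives (5,5) = 91.
From row 5, 475 − (75 + 83 + 117 + 91) gives (5,2) = 109.
From column 2, 475 − (71 + 93 + 87 + 109) gives (3,2) = 115.
From column 5, 475 − (113 + 85 + 79 + 91) gives (3,5) = 107.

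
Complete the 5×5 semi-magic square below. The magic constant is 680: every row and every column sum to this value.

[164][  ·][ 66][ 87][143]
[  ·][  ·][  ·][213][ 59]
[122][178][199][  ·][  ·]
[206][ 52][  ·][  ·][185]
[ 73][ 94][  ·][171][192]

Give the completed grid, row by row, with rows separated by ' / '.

164 220 66 87 143 / 115 136 157 213 59 / 122 178 199 80 101 / 206 52 108 129 185 / 73 94 150 171 192

Using row 1: 164 + 66 + 87 + 143 + ? → (1,2) = 680 − 460 = 220.
Row 5 needs 680; the known cells sum to 530, so (5,3) = 150.
Using column 1: 164 + 122 + 206 + 73 + ? → (2,1) = 680 − 565 = 115.
Column 2 must total 680; the given cells sum to 544, so (2,2) = 136.
Using column 5: 143 + 59 + 185 + 192 + ? → (3,5) = 680 − 579 = 101.
From row 2, 680 − (115 + 136 + 213 + 59) gives (2,3) = 157.
The remaining cell in row 3 is (3,4) = 680 − 600 = 80.
Column 3 must total 680; the given cells sum to 572, so (4,3) = 108.
Using column 4: 87 + 213 + 80 + 171 + ? → (4,4) = 680 − 551 = 129.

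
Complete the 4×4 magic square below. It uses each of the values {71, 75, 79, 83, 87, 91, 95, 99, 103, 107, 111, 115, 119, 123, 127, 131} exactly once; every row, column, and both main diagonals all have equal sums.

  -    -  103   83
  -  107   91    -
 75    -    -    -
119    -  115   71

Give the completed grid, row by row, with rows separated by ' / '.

131 87 103 83 / 79 107 91 127 / 75 111 95 123 / 119 99 115 71

The 16 entries sum to 1616, so each line sums to 1616/4 = 404.
The remaining cell in row 4 is (4,2) = 404 − 305 = 99.
Column 3 must total 404; the given cells sum to 309, so (3,3) = 95.
Main diagonal needs 404; the known cells sum to 273, so (1,1) = 131.
Anti-diagonal needs 404; the known cells sum to 293, so (3,2) = 111.
Row 1: 131 + 103 + 83 + ? = 404, so (1,2) = 87.
Row 3 needs 404; the known cells sum to 281, so (3,4) = 123.
The remaining cell in column 1 is (2,1) = 404 − 325 = 79.
The remaining cell in column 4 is (2,4) = 404 − 277 = 127.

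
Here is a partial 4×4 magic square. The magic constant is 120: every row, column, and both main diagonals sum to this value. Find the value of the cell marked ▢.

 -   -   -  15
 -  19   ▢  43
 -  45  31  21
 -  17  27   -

Row 3 needs 120; the known cells sum to 97, so (3,1) = 23.
Using column 2: 19 + 45 + 17 + ? → (1,2) = 120 − 81 = 39.
Column 4 must total 120; the given cells sum to 79, so (4,4) = 41.
Using main diagonal: 19 + 31 + 41 + ? → (1,1) = 120 − 91 = 29.
From row 1, 120 − (29 + 39 + 15) gives (1,3) = 37.
The remaining cell in row 4 is (4,1) = 120 − 85 = 35.
From column 1, 120 − (29 + 23 + 35) gives (2,1) = 33.
Using column 3: 37 + 31 + 27 + ? → (2,3) = 120 − 95 = 25.

25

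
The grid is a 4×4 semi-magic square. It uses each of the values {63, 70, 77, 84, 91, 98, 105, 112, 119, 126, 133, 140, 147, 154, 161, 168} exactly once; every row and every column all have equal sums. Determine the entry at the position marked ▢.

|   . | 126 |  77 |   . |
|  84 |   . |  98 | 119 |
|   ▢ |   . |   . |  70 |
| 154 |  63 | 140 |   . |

133

The 16 entries sum to 1848, so each line sums to 1848/4 = 462.
Row 2: 84 + 98 + 119 + ? = 462, so (2,2) = 161.
Row 4: 154 + 63 + 140 + ? = 462, so (4,4) = 105.
From column 2, 462 − (126 + 161 + 63) gives (3,2) = 112.
Column 3 must total 462; the given cells sum to 315, so (3,3) = 147.
The remaining cell in column 4 is (1,4) = 462 − 294 = 168.
Row 1: 126 + 77 + 168 + ? = 462, so (1,1) = 91.
From row 3, 462 − (112 + 147 + 70) gives (3,1) = 133.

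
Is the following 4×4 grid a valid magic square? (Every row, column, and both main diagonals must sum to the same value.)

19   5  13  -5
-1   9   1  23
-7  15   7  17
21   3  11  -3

Yes

Row 1: 19 + 5 + 13 + (-5) = 32.
Row 2: -1 + 9 + 1 + 23 = 32.
Row 3: -7 + 15 + 7 + 17 = 32.
Row 4: 21 + 3 + 11 + (-3) = 32.
Column 1: 19 + (-1) + (-7) + 21 = 32.
Column 2: 5 + 9 + 15 + 3 = 32.
Column 3: 13 + 1 + 7 + 11 = 32.
Column 4: -5 + 23 + 17 + (-3) = 32.
Main diagonal: 19 + 9 + 7 + (-3) = 32.
Anti-diagonal: -5 + 1 + 15 + 21 = 32.
All lines sum to 32.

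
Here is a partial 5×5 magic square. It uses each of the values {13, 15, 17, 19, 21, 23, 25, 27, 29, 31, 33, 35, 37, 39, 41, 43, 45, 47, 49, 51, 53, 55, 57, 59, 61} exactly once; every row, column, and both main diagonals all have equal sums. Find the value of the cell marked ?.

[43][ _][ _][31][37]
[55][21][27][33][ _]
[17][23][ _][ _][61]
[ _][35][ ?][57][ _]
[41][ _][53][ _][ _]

The 25 entries sum to 925, so each line sums to 925/5 = 185.
The remaining cell in row 2 is (2,5) = 185 − 136 = 49.
The remaining cell in column 1 is (4,1) = 185 − 156 = 29.
Anti-diagonal needs 185; the known cells sum to 146, so (3,3) = 39.
The remaining cell in row 3 is (3,4) = 185 − 140 = 45.
From column 4, 185 − (31 + 33 + 45 + 57) gives (5,4) = 19.
Main diagonal: 43 + 21 + 39 + 57 + ? = 185, so (5,5) = 25.
The remaining cell in row 5 is (5,2) = 185 − 138 = 47.
Using column 2: 21 + 23 + 35 + 47 + ? → (1,2) = 185 − 126 = 59.
The remaining cell in column 5 is (4,5) = 185 − 172 = 13.
Using row 1: 43 + 59 + 31 + 37 + ? → (1,3) = 185 − 170 = 15.
Row 4: 29 + 35 + 57 + 13 + ? = 185, so (4,3) = 51.

51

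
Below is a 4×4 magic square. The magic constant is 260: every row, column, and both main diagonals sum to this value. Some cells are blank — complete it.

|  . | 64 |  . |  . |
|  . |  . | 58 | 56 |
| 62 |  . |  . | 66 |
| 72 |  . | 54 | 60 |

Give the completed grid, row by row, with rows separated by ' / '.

50 64 68 78 / 76 70 58 56 / 62 52 80 66 / 72 74 54 60

Row 4: 72 + 54 + 60 + ? = 260, so (4,2) = 74.
Column 4: 56 + 66 + 60 + ? = 260, so (1,4) = 78.
Anti-diagonal needs 260; the known cells sum to 208, so (3,2) = 52.
Row 3: 62 + 52 + 66 + ? = 260, so (3,3) = 80.
Using column 2: 64 + 52 + 74 + ? → (2,2) = 260 − 190 = 70.
Column 3 must total 260; the given cells sum to 192, so (1,3) = 68.
Using main diagonal: 70 + 80 + 60 + ? → (1,1) = 260 − 210 = 50.
Row 2 needs 260; the known cells sum to 184, so (2,1) = 76.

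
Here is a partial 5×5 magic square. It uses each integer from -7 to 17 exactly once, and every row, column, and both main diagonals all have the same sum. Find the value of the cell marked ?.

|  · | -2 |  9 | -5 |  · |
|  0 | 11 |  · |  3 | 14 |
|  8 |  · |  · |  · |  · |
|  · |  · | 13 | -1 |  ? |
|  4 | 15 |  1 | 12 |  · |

10

The entries are -7 through 17, which sum to 125, so each line sums to 125/5 = 25.
The remaining cell in row 2 is (2,3) = 25 − 28 = -3.
The remaining cell in row 5 is (5,5) = 25 − 32 = -7.
Column 3 needs 25; the known cells sum to 20, so (3,3) = 5.
Using column 4: -5 + 3 + (-1) + 12 + ? → (3,4) = 25 − 9 = 16.
The remaining cell in main diagonal is (1,1) = 25 − 8 = 17.
The remaining cell in row 1 is (1,5) = 25 − 19 = 6.
Column 1: 17 + 0 + 8 + 4 + ? = 25, so (4,1) = -4.
Anti-diagonal must total 25; the given cells sum to 18, so (4,2) = 7.
Using row 4: -4 + 7 + 13 + (-1) + ? → (4,5) = 25 − 15 = 10.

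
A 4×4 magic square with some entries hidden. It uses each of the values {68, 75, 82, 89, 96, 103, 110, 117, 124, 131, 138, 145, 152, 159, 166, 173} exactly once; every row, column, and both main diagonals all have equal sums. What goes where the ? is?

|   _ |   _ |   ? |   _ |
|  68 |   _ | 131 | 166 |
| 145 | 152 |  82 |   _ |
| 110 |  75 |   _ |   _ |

The 16 entries sum to 1928, so each line sums to 1928/4 = 482.
Row 2 needs 482; the known cells sum to 365, so (2,2) = 117.
Row 3: 145 + 152 + 82 + ? = 482, so (3,4) = 103.
Using column 1: 68 + 145 + 110 + ? → (1,1) = 482 − 323 = 159.
Column 2: 117 + 152 + 75 + ? = 482, so (1,2) = 138.
From main diagonal, 482 − (159 + 117 + 82) gives (4,4) = 124.
Anti-diagonal needs 482; the known cells sum to 393, so (1,4) = 89.
Row 1: 159 + 138 + 89 + ? = 482, so (1,3) = 96.

96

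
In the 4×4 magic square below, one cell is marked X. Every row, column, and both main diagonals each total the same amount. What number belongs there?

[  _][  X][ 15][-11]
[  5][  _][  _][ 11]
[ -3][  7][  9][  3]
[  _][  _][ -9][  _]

17

Row 3 is complete and sums to 16; that is the magic constant.
Column 3: 15 + 9 + (-9) + ? = 16, so (2,3) = 1.
From column 4, 16 − (-11 + 11 + 3) gives (4,4) = 13.
Anti-diagonal: -11 + 1 + 7 + ? = 16, so (4,1) = 19.
From row 2, 16 − (5 + 1 + 11) gives (2,2) = -1.
Row 4: 19 + (-9) + 13 + ? = 16, so (4,2) = -7.
From column 1, 16 − (5 + (-3) + 19) gives (1,1) = -5.
From column 2, 16 − (-1 + 7 + (-7)) gives (1,2) = 17.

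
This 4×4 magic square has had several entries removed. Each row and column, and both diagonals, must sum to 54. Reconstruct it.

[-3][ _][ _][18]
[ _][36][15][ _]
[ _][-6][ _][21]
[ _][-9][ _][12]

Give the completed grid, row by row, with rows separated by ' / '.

-3 33 6 18 / 0 36 15 3 / 30 -6 9 21 / 27 -9 24 12

Using column 2: 36 + (-6) + (-9) + ? → (1,2) = 54 − 21 = 33.
The remaining cell in column 4 is (2,4) = 54 − 51 = 3.
Main diagonal needs 54; the known cells sum to 45, so (3,3) = 9.
From anti-diagonal, 54 − (18 + 15 + (-6)) gives (4,1) = 27.
Row 1 needs 54; the known cells sum to 48, so (1,3) = 6.
The remaining cell in row 2 is (2,1) = 54 − 54 = 0.
From row 3, 54 − (-6 + 9 + 21) gives (3,1) = 30.
Using row 4: 27 + (-9) + 12 + ? → (4,3) = 54 − 30 = 24.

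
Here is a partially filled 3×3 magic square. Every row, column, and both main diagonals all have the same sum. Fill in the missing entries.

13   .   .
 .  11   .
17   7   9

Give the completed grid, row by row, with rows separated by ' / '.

Row 3 is already complete: 17 + 7 + 9 = 33, so that is the magic constant.
The remaining cell in column 1 is (2,1) = 33 − 30 = 3.
The remaining cell in column 2 is (1,2) = 33 − 18 = 15.
Using anti-diagonal: 11 + 17 + ? → (1,3) = 33 − 28 = 5.
Row 2 needs 33; the known cells sum to 14, so (2,3) = 19.

13 15 5 / 3 11 19 / 17 7 9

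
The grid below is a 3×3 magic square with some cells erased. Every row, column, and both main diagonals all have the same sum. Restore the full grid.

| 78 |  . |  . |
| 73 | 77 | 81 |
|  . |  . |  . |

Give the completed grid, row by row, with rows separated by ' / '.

Row 2 is already complete: 73 + 77 + 81 = 231, so that is the magic constant.
Using column 1: 78 + 73 + ? → (3,1) = 231 − 151 = 80.
From main diagonal, 231 − (78 + 77) gives (3,3) = 76.
Anti-diagonal: 77 + 80 + ? = 231, so (1,3) = 74.
Using row 1: 78 + 74 + ? → (1,2) = 231 − 152 = 79.
Row 3: 80 + 76 + ? = 231, so (3,2) = 75.

78 79 74 / 73 77 81 / 80 75 76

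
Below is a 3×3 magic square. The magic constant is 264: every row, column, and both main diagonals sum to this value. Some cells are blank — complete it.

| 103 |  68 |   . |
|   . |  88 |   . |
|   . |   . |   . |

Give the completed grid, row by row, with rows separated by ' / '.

From row 1, 264 − (103 + 68) gives (1,3) = 93.
The remaining cell in column 2 is (3,2) = 264 − 156 = 108.
Main diagonal must total 264; the given cells sum to 191, so (3,3) = 73.
Anti-diagonal: 93 + 88 + ? = 264, so (3,1) = 83.
From column 1, 264 − (103 + 83) gives (2,1) = 78.
From column 3, 264 − (93 + 73) gives (2,3) = 98.

103 68 93 / 78 88 98 / 83 108 73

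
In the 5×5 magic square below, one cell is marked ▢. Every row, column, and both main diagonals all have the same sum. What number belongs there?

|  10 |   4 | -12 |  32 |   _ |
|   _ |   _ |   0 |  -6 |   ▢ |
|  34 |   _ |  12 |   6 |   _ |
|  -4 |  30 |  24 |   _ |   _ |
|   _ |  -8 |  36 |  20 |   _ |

Column 3 is complete and sums to 60; that is the magic constant.
Row 1 must total 60; the given cells sum to 34, so (1,5) = 26.
Column 4 needs 60; the known cells sum to 52, so (4,4) = 8.
Anti-diagonal must total 60; the given cells sum to 62, so (5,1) = -2.
Row 4 must total 60; the given cells sum to 58, so (4,5) = 2.
Row 5 must total 60; the given cells sum to 46, so (5,5) = 14.
The remaining cell in column 1 is (2,1) = 60 − 38 = 22.
Using main diagonal: 10 + 12 + 8 + 14 + ? → (2,2) = 60 − 44 = 16.
From row 2, 60 − (22 + 16 + 0 + (-6)) gives (2,5) = 28.

28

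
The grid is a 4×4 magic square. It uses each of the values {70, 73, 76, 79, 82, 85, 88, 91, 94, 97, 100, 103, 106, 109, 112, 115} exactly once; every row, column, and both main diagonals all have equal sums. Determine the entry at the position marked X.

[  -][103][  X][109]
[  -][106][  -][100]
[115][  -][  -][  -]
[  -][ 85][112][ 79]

The 16 entries sum to 1480, so each line sums to 1480/4 = 370.
Row 4 needs 370; the known cells sum to 276, so (4,1) = 94.
Column 2 needs 370; the known cells sum to 294, so (3,2) = 76.
The remaining cell in column 4 is (3,4) = 370 − 288 = 82.
Using anti-diagonal: 109 + 76 + 94 + ? → (2,3) = 370 − 279 = 91.
Using row 2: 106 + 91 + 100 + ? → (2,1) = 370 − 297 = 73.
Using row 3: 115 + 76 + 82 + ? → (3,3) = 370 − 273 = 97.
From column 1, 370 − (73 + 115 + 94) gives (1,1) = 88.
Column 3 must total 370; the given cells sum to 300, so (1,3) = 70.

70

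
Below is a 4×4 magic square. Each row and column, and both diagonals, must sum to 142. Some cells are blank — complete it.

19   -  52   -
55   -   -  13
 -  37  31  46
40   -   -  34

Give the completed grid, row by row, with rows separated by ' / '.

From row 3, 142 − (37 + 31 + 46) gives (3,1) = 28.
Column 4 must total 142; the given cells sum to 93, so (1,4) = 49.
Main diagonal must total 142; the given cells sum to 84, so (2,2) = 58.
From anti-diagonal, 142 − (49 + 37 + 40) gives (2,3) = 16.
From row 1, 142 − (19 + 52 + 49) gives (1,2) = 22.
Column 2 needs 142; the known cells sum to 117, so (4,2) = 25.
From column 3, 142 − (52 + 16 + 31) gives (4,3) = 43.

19 22 52 49 / 55 58 16 13 / 28 37 31 46 / 40 25 43 34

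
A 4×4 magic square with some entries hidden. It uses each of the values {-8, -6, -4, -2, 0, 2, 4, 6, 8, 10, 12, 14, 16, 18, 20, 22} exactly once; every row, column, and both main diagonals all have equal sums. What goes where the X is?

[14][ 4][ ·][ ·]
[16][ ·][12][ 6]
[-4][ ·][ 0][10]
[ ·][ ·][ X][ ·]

The 16 entries sum to 112, so each line sums to 112/4 = 28.
The remaining cell in row 2 is (2,2) = 28 − 34 = -6.
Row 3 needs 28; the known cells sum to 6, so (3,2) = 22.
Column 1: 14 + 16 + (-4) + ? = 28, so (4,1) = 2.
Column 2: 4 + (-6) + 22 + ? = 28, so (4,2) = 8.
Main diagonal: 14 + (-6) + 0 + ? = 28, so (4,4) = 20.
Anti-diagonal must total 28; the given cells sum to 36, so (1,4) = -8.
The remaining cell in row 1 is (1,3) = 28 − 10 = 18.
From row 4, 28 − (2 + 8 + 20) gives (4,3) = -2.

-2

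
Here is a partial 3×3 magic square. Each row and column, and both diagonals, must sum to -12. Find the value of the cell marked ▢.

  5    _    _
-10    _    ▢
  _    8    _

2

Column 1 must total -12; the given cells sum to -5, so (3,1) = -7.
Using row 3: -7 + 8 + ? → (3,3) = -12 − 1 = -13.
Main diagonal: 5 + (-13) + ? = -12, so (2,2) = -4.
Anti-diagonal needs -12; the known cells sum to -11, so (1,3) = -1.
From row 1, -12 − (5 + (-1)) gives (1,2) = -16.
Row 2: -10 + (-4) + ? = -12, so (2,3) = 2.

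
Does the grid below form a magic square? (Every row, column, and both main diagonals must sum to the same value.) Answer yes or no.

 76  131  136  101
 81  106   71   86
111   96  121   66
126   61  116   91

Row 1: 76 + 131 + 136 + 101 = 444.
Row 2: 81 + 106 + 71 + 86 = 344.
Row 3: 111 + 96 + 121 + 66 = 394.
Row 4: 126 + 61 + 116 + 91 = 394.
Column 1: 76 + 81 + 111 + 126 = 394.
Column 2: 131 + 106 + 96 + 61 = 394.
Column 3: 136 + 71 + 121 + 116 = 444.
Column 4: 101 + 86 + 66 + 91 = 344.
Main diagonal: 76 + 106 + 121 + 91 = 394.
Anti-diagonal: 101 + 71 + 96 + 126 = 394.

No — column 2 sums to 394 but column 3 sums to 444.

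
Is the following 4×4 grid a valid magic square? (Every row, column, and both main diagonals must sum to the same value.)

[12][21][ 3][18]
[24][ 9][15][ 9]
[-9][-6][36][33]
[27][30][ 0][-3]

No — row 2 sums to 57 but row 1 sums to 54.

Row 1: 12 + 21 + 3 + 18 = 54.
Row 2: 24 + 9 + 15 + 9 = 57.
Row 3: -9 + (-6) + 36 + 33 = 54.
Row 4: 27 + 30 + 0 + (-3) = 54.
Column 1: 12 + 24 + (-9) + 27 = 54.
Column 2: 21 + 9 + (-6) + 30 = 54.
Column 3: 3 + 15 + 36 + 0 = 54.
Column 4: 18 + 9 + 33 + (-3) = 57.
Main diagonal: 12 + 9 + 36 + (-3) = 54.
Anti-diagonal: 18 + 15 + (-6) + 27 = 54.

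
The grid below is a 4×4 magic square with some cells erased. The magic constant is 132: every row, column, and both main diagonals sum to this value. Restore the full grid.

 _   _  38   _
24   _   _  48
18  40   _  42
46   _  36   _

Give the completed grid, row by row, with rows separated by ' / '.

44 30 38 20 / 24 34 26 48 / 18 40 32 42 / 46 28 36 22

From row 3, 132 − (18 + 40 + 42) gives (3,3) = 32.
From column 1, 132 − (24 + 18 + 46) gives (1,1) = 44.
From column 3, 132 − (38 + 32 + 36) gives (2,3) = 26.
Using anti-diagonal: 26 + 40 + 46 + ? → (1,4) = 132 − 112 = 20.
From row 1, 132 − (44 + 38 + 20) gives (1,2) = 30.
Row 2: 24 + 26 + 48 + ? = 132, so (2,2) = 34.
Column 2 must total 132; the given cells sum to 104, so (4,2) = 28.
Column 4 needs 132; the known cells sum to 110, so (4,4) = 22.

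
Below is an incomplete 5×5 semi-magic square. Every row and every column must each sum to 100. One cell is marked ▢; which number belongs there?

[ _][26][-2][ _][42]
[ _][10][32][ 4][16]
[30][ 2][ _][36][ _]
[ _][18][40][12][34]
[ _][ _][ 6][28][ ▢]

Using row 2: 10 + 32 + 4 + 16 + ? → (2,1) = 100 − 62 = 38.
The remaining cell in row 4 is (4,1) = 100 − 104 = -4.
Using column 2: 26 + 10 + 2 + 18 + ? → (5,2) = 100 − 56 = 44.
The remaining cell in column 3 is (3,3) = 100 − 76 = 24.
The remaining cell in column 4 is (1,4) = 100 − 80 = 20.
Row 1: 26 + (-2) + 20 + 42 + ? = 100, so (1,1) = 14.
The remaining cell in row 3 is (3,5) = 100 − 92 = 8.
From column 1, 100 − (14 + 38 + 30 + (-4)) gives (5,1) = 22.
Column 5 must total 100; the given cells sum to 100, so (5,5) = 0.

0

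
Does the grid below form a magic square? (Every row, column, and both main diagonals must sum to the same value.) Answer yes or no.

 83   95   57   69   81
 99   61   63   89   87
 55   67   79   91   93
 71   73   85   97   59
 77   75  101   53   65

No — column 1 sums to 385 but column 4 sums to 399.

Row 1: 83 + 95 + 57 + 69 + 81 = 385.
Row 2: 99 + 61 + 63 + 89 + 87 = 399.
Row 3: 55 + 67 + 79 + 91 + 93 = 385.
Row 4: 71 + 73 + 85 + 97 + 59 = 385.
Row 5: 77 + 75 + 101 + 53 + 65 = 371.
Column 1: 83 + 99 + 55 + 71 + 77 = 385.
Column 2: 95 + 61 + 67 + 73 + 75 = 371.
Column 3: 57 + 63 + 79 + 85 + 101 = 385.
Column 4: 69 + 89 + 91 + 97 + 53 = 399.
Column 5: 81 + 87 + 93 + 59 + 65 = 385.
Main diagonal: 83 + 61 + 79 + 97 + 65 = 385.
Anti-diagonal: 81 + 89 + 79 + 73 + 77 = 399.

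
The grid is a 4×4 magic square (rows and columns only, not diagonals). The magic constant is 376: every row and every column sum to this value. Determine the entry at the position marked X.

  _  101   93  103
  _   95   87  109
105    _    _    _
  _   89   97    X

83

Using row 1: 101 + 93 + 103 + ? → (1,1) = 376 − 297 = 79.
The remaining cell in row 2 is (2,1) = 376 − 291 = 85.
Using column 1: 79 + 85 + 105 + ? → (4,1) = 376 − 269 = 107.
Column 2 must total 376; the given cells sum to 285, so (3,2) = 91.
Column 3 needs 376; the known cells sum to 277, so (3,3) = 99.
Row 3 must total 376; the given cells sum to 295, so (3,4) = 81.
The remaining cell in row 4 is (4,4) = 376 − 293 = 83.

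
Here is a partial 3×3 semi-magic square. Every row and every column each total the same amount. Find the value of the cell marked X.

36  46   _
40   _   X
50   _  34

Column 1 is complete and sums to 126; that is the magic constant.
Row 1: 36 + 46 + ? = 126, so (1,3) = 44.
From row 3, 126 − (50 + 34) gives (3,2) = 42.
Using column 2: 46 + 42 + ? → (2,2) = 126 − 88 = 38.
From column 3, 126 − (44 + 34) gives (2,3) = 48.

48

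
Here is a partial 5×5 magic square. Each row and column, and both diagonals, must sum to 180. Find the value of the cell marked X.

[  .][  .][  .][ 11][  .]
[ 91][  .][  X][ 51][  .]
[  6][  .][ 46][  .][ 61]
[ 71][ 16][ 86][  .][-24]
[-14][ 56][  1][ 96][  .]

Row 4 needs 180; the known cells sum to 149, so (4,4) = 31.
From row 5, 180 − (-14 + 56 + 1 + 96) gives (5,5) = 41.
The remaining cell in column 1 is (1,1) = 180 − 154 = 26.
The remaining cell in column 4 is (3,4) = 180 − 189 = -9.
Main diagonal must total 180; the given cells sum to 144, so (2,2) = 36.
The remaining cell in anti-diagonal is (1,5) = 180 − 99 = 81.
Row 3 must total 180; the given cells sum to 104, so (3,2) = 76.
Column 2 must total 180; the given cells sum to 184, so (1,2) = -4.
The remaining cell in column 5 is (2,5) = 180 − 159 = 21.
Row 1 must total 180; the given cells sum to 114, so (1,3) = 66.
Row 2 needs 180; the known cells sum to 199, so (2,3) = -19.

-19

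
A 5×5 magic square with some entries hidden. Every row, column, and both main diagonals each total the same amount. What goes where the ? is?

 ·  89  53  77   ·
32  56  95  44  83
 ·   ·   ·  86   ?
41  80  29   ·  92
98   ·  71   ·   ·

50

Row 2 is complete and sums to 310; that is the magic constant.
Using row 4: 41 + 80 + 29 + 92 + ? → (4,4) = 310 − 242 = 68.
Column 3 needs 310; the known cells sum to 248, so (3,3) = 62.
The remaining cell in column 4 is (5,4) = 310 − 275 = 35.
The remaining cell in anti-diagonal is (1,5) = 310 − 284 = 26.
The remaining cell in row 1 is (1,1) = 310 − 245 = 65.
From column 1, 310 − (65 + 32 + 41 + 98) gives (3,1) = 74.
Main diagonal: 65 + 56 + 62 + 68 + ? = 310, so (5,5) = 59.
Row 5 needs 310; the known cells sum to 263, so (5,2) = 47.
The remaining cell in column 2 is (3,2) = 310 − 272 = 38.
Column 5: 26 + 83 + 92 + 59 + ? = 310, so (3,5) = 50.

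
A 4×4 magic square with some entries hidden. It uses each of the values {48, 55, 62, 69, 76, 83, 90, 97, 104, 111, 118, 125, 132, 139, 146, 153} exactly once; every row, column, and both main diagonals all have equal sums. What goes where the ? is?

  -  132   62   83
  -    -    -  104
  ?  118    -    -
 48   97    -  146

139

The 16 entries sum to 1608, so each line sums to 1608/4 = 402.
Row 1 must total 402; the given cells sum to 277, so (1,1) = 125.
Row 4 needs 402; the known cells sum to 291, so (4,3) = 111.
Using column 2: 132 + 118 + 97 + ? → (2,2) = 402 − 347 = 55.
Column 4: 83 + 104 + 146 + ? = 402, so (3,4) = 69.
Main diagonal: 125 + 55 + 146 + ? = 402, so (3,3) = 76.
Using anti-diagonal: 83 + 118 + 48 + ? → (2,3) = 402 − 249 = 153.
The remaining cell in row 2 is (2,1) = 402 − 312 = 90.
The remaining cell in row 3 is (3,1) = 402 − 263 = 139.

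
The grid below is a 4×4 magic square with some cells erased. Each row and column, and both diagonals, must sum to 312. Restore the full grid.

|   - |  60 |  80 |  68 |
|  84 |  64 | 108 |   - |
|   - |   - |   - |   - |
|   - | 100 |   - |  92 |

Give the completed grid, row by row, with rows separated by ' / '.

Row 1 must total 312; the given cells sum to 208, so (1,1) = 104.
The remaining cell in row 2 is (2,4) = 312 − 256 = 56.
The remaining cell in column 2 is (3,2) = 312 − 224 = 88.
The remaining cell in column 4 is (3,4) = 312 − 216 = 96.
Using main diagonal: 104 + 64 + 92 + ? → (3,3) = 312 − 260 = 52.
From anti-diagonal, 312 − (68 + 108 + 88) gives (4,1) = 48.
From row 3, 312 − (88 + 52 + 96) gives (3,1) = 76.
Row 4 must total 312; the given cells sum to 240, so (4,3) = 72.

104 60 80 68 / 84 64 108 56 / 76 88 52 96 / 48 100 72 92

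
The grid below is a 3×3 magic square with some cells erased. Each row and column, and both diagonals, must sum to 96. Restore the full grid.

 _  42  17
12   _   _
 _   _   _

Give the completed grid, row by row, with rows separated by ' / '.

From row 1, 96 − (42 + 17) gives (1,1) = 37.
From column 1, 96 − (37 + 12) gives (3,1) = 47.
The remaining cell in anti-diagonal is (2,2) = 96 − 64 = 32.
Row 2 needs 96; the known cells sum to 44, so (2,3) = 52.
Column 2: 42 + 32 + ? = 96, so (3,2) = 22.
Column 3 needs 96; the known cells sum to 69, so (3,3) = 27.

37 42 17 / 12 32 52 / 47 22 27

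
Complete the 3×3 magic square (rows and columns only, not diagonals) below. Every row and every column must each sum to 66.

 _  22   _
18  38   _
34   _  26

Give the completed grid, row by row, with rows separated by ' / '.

14 22 30 / 18 38 10 / 34 6 26

Row 2 must total 66; the given cells sum to 56, so (2,3) = 10.
Row 3 must total 66; the given cells sum to 60, so (3,2) = 6.
Column 1: 18 + 34 + ? = 66, so (1,1) = 14.
Using column 3: 10 + 26 + ? → (1,3) = 66 − 36 = 30.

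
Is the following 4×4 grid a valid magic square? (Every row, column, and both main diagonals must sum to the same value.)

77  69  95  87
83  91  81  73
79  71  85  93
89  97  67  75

Row 1: 77 + 69 + 95 + 87 = 328.
Row 2: 83 + 91 + 81 + 73 = 328.
Row 3: 79 + 71 + 85 + 93 = 328.
Row 4: 89 + 97 + 67 + 75 = 328.
Column 1: 77 + 83 + 79 + 89 = 328.
Column 2: 69 + 91 + 71 + 97 = 328.
Column 3: 95 + 81 + 85 + 67 = 328.
Column 4: 87 + 73 + 93 + 75 = 328.
Main diagonal: 77 + 91 + 85 + 75 = 328.
Anti-diagonal: 87 + 81 + 71 + 89 = 328.
All lines sum to 328.

Yes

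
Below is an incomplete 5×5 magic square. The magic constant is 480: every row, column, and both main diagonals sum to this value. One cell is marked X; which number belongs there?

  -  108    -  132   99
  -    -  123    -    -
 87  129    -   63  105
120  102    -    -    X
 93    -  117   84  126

78

Row 3: 87 + 129 + 63 + 105 + ? = 480, so (3,3) = 96.
From row 5, 480 − (93 + 117 + 84 + 126) gives (5,2) = 60.
Using column 2: 108 + 129 + 102 + 60 + ? → (2,2) = 480 − 399 = 81.
Using anti-diagonal: 99 + 96 + 102 + 93 + ? → (2,4) = 480 − 390 = 90.
From column 4, 480 − (132 + 90 + 63 + 84) gives (4,4) = 111.
From main diagonal, 480 − (81 + 96 + 111 + 126) gives (1,1) = 66.
The remaining cell in row 1 is (1,3) = 480 − 405 = 75.
Column 1 must total 480; the given cells sum to 366, so (2,1) = 114.
From column 3, 480 − (75 + 123 + 96 + 117) gives (4,3) = 69.
Using row 2: 114 + 81 + 123 + 90 + ? → (2,5) = 480 − 408 = 72.
Using row 4: 120 + 102 + 69 + 111 + ? → (4,5) = 480 − 402 = 78.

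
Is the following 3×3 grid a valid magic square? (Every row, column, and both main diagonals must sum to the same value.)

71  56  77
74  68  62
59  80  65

Row 1: 71 + 56 + 77 = 204.
Row 2: 74 + 68 + 62 = 204.
Row 3: 59 + 80 + 65 = 204.
Column 1: 71 + 74 + 59 = 204.
Column 2: 56 + 68 + 80 = 204.
Column 3: 77 + 62 + 65 = 204.
Main diagonal: 71 + 68 + 65 = 204.
Anti-diagonal: 77 + 68 + 59 = 204.
All lines sum to 204.

Yes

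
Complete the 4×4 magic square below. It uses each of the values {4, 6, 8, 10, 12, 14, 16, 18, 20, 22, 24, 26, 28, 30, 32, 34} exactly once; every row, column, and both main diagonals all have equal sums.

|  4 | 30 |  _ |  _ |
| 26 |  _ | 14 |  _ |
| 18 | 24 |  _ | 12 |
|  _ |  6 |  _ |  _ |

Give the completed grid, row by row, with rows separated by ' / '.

4 30 32 10 / 26 16 14 20 / 18 24 22 12 / 28 6 8 34

The 16 entries sum to 304, so each line sums to 304/4 = 76.
Row 3 needs 76; the known cells sum to 54, so (3,3) = 22.
Using column 1: 4 + 26 + 18 + ? → (4,1) = 76 − 48 = 28.
From column 2, 76 − (30 + 24 + 6) gives (2,2) = 16.
Main diagonal must total 76; the given cells sum to 42, so (4,4) = 34.
Using anti-diagonal: 14 + 24 + 28 + ? → (1,4) = 76 − 66 = 10.
Row 1 must total 76; the given cells sum to 44, so (1,3) = 32.
Row 2 must total 76; the given cells sum to 56, so (2,4) = 20.
Row 4 needs 76; the known cells sum to 68, so (4,3) = 8.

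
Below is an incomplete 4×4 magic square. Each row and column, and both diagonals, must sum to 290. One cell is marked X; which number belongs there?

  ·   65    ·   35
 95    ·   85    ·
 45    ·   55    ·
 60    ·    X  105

Column 1 needs 290; the known cells sum to 200, so (1,1) = 90.
Main diagonal must total 290; the given cells sum to 250, so (2,2) = 40.
Anti-diagonal needs 290; the known cells sum to 180, so (3,2) = 110.
Row 1 must total 290; the given cells sum to 190, so (1,3) = 100.
Row 2 needs 290; the known cells sum to 220, so (2,4) = 70.
Row 3 needs 290; the known cells sum to 210, so (3,4) = 80.
Using column 2: 65 + 40 + 110 + ? → (4,2) = 290 − 215 = 75.
The remaining cell in column 3 is (4,3) = 290 − 240 = 50.

50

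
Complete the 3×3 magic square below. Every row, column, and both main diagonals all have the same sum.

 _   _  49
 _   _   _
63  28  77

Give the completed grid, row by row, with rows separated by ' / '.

35 84 49 / 70 56 42 / 63 28 77

Row 3 is already complete: 63 + 28 + 77 = 168, so that is the magic constant.
The remaining cell in column 3 is (2,3) = 168 − 126 = 42.
From anti-diagonal, 168 − (49 + 63) gives (2,2) = 56.
From row 2, 168 − (56 + 42) gives (2,1) = 70.
The remaining cell in column 1 is (1,1) = 168 − 133 = 35.
Using column 2: 56 + 28 + ? → (1,2) = 168 − 84 = 84.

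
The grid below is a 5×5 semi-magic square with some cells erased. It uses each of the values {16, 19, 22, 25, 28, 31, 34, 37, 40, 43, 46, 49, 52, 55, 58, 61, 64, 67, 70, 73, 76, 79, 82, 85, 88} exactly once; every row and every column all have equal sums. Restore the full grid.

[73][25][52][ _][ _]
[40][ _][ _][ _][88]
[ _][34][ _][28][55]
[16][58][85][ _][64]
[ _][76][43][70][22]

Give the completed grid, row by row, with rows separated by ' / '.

The 25 entries sum to 1300, so each line sums to 1300/5 = 260.
Row 4 needs 260; the known cells sum to 223, so (4,4) = 37.
The remaining cell in row 5 is (5,1) = 260 − 211 = 49.
Column 1 needs 260; the known cells sum to 178, so (3,1) = 82.
Column 2: 25 + 34 + 58 + 76 + ? = 260, so (2,2) = 67.
Column 5 must total 260; the given cells sum to 229, so (1,5) = 31.
Row 1 must total 260; the given cells sum to 181, so (1,4) = 79.
Row 3 must total 260; the given cells sum to 199, so (3,3) = 61.
Column 3: 52 + 61 + 85 + 43 + ? = 260, so (2,3) = 19.
From column 4, 260 − (79 + 28 + 37 + 70) gives (2,4) = 46.

73 25 52 79 31 / 40 67 19 46 88 / 82 34 61 28 55 / 16 58 85 37 64 / 49 76 43 70 22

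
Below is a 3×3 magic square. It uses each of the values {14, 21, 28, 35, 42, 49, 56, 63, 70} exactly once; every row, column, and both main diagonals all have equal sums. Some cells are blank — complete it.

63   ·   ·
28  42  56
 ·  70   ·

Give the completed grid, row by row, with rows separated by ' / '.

63 14 49 / 28 42 56 / 35 70 21

The 9 entries sum to 378, so each line sums to 378/3 = 126.
Column 1: 63 + 28 + ? = 126, so (3,1) = 35.
Column 2 needs 126; the known cells sum to 112, so (1,2) = 14.
From main diagonal, 126 − (63 + 42) gives (3,3) = 21.
Anti-diagonal must total 126; the given cells sum to 77, so (1,3) = 49.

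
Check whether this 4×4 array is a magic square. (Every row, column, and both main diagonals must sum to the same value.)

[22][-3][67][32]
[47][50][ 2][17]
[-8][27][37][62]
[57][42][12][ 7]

No — row 3 sums to 118 but main diagonal sums to 116.

Row 1: 22 + (-3) + 67 + 32 = 118.
Row 2: 47 + 50 + 2 + 17 = 116.
Row 3: -8 + 27 + 37 + 62 = 118.
Row 4: 57 + 42 + 12 + 7 = 118.
Column 1: 22 + 47 + (-8) + 57 = 118.
Column 2: -3 + 50 + 27 + 42 = 116.
Column 3: 67 + 2 + 37 + 12 = 118.
Column 4: 32 + 17 + 62 + 7 = 118.
Main diagonal: 22 + 50 + 37 + 7 = 116.
Anti-diagonal: 32 + 2 + 27 + 57 = 118.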